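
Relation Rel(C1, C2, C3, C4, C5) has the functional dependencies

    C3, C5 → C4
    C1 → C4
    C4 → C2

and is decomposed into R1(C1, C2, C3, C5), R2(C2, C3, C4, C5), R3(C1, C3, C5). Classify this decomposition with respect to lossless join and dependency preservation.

Lossless test (chase): Rows 1 and 2 agree on C3, C5; apply C3, C5→C4 and equate their C4 entries. Rows 1 and 3 agree on C3, C5; apply C3, C5→C4 and equate their C4 entries. Rows 1 and 3 agree on C4; apply C4→C2 and equate their C2 entries. Row 1 is now all distinguished symbols — the join is lossless.
Dependency preservation: the restricted closure of {C1} across the fragments never reaches {C4}, so C1 → C4 cannot be enforced without a join — not preserved.

lossless but not dependency-preserving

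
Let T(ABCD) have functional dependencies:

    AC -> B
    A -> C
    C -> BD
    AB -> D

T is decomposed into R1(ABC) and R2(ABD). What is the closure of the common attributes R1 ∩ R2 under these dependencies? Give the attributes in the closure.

ABCD

R1 ∩ R2 = {AB}.
A → C applies, adding C
C → BD applies, adding D
Closure: {ABCD}.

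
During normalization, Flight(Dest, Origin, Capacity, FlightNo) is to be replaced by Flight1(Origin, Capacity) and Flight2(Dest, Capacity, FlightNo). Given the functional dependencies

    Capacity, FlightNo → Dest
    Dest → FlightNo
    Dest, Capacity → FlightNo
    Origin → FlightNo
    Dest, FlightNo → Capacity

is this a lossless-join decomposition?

Common attributes: Flight1 ∩ Flight2 = {Capacity}.
No dependency enlarges {Capacity}, so (Capacity)⁺ = {Capacity}.
The closure contains neither all of Flight1 = {Origin, Capacity} nor all of Flight2 = {Dest, Capacity, FlightNo}, so the common attributes are not a superkey of either fragment. The join is lossy.

No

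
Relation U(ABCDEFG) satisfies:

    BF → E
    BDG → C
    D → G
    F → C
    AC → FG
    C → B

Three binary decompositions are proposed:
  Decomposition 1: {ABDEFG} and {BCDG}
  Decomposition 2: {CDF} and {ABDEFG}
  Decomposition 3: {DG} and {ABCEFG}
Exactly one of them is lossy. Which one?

Decomposition 1: common = {BDG}, closure = {BCDG} → lossless.
Decomposition 2: common = {DF}, closure = {BCDEFG} → lossless.
Decomposition 3: common = {G}, closure = {G} → lossy.

Decomposition 3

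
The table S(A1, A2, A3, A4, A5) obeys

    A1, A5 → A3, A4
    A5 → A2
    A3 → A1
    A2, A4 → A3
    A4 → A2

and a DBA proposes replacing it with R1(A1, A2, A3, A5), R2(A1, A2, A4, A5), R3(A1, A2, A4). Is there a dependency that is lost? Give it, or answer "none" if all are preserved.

Check A2, A4 → A3: no single fragment contains all of {A2, A3, A4}, and the restricted closure of {A2, A4} across the fragments never reaches {A3}.
A1, A5 → A3, A4 is preserved.
A5 → A2 is preserved.
A3 → A1 is preserved.
A4 → A2 is preserved.

A2, A4 → A3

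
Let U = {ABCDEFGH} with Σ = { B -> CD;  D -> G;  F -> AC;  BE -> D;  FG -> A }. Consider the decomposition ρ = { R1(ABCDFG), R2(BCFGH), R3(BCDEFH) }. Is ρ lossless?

Chase test. Columns are ABCDEFGH; row i has aⱼ where attribute j ∈ Ri, else bᵢⱼ.
Initial tableau (one row per fragment):
  row 1: a1 a2 a3 a4 b15 a6 a7 b18
  row 2: b21 a2 a3 b24 b25 a6 a7 a8
  row 3: b31 a2 a3 a4 a5 a6 b37 a8
Rows 1 and 2 agree on B; apply B→CD and equate their CD entries.
Rows 1 and 3 agree on D; apply D→G and equate their G entries.
Rows 1 and 2 agree on F; apply F→AC and equate their AC entries.
Rows 1 and 3 agree on F; apply F→AC and equate their AC entries.
Row 3 is now all distinguished symbols — the join is lossless.

Yes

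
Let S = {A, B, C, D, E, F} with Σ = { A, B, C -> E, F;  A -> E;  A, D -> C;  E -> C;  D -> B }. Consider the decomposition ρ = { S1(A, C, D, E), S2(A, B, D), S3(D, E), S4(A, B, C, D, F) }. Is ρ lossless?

Yes

Chase test. Columns are A, B, C, D, E, F; row i has aⱼ where attribute j ∈ Si, else bᵢⱼ.
Initial tableau (one row per fragment):
  row 1: a1 b12 a3 a4 a5 b16
  row 2: a1 a2 b23 a4 b25 b26
  row 3: b31 b32 b33 a4 a5 b36
  row 4: a1 a2 a3 a4 b45 a6
Rows 1 and 2 agree on A; apply A→E and equate their E entries.
Rows 1 and 4 agree on A; apply A→E and equate their E entries.
Rows 1 and 2 agree on A, D; apply A, D→C and equate their C entries.
Rows 1 and 3 agree on E; apply E→C and equate their C entries.
Rows 1 and 2 agree on D; apply D→B and equate their B entries.
Rows 1 and 3 agree on D; apply D→B and equate their B entries.
Rows 1 and 2 agree on A, B, C; apply A, B, C→E, F and equate their E, F entries.
Rows 1 and 4 agree on A, B, C; apply A, B, C→E, F and equate their E, F entries.
Row 1 is now all distinguished symbols — the join is lossless.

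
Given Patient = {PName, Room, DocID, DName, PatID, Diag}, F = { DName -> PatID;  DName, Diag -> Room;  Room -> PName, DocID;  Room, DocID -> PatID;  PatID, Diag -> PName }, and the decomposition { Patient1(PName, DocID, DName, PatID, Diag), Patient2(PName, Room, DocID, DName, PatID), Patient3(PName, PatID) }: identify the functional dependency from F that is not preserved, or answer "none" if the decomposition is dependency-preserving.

Check DName, Diag → Room: no single fragment contains all of {Room, DName, Diag}, and the restricted closure of {DName, Diag} across the fragments never reaches {Room}.
DName → PatID is preserved.
Room → PName, DocID is preserved.
Room, DocID → PatID is preserved.
PatID, Diag → PName is preserved.

DName, Diag -> Room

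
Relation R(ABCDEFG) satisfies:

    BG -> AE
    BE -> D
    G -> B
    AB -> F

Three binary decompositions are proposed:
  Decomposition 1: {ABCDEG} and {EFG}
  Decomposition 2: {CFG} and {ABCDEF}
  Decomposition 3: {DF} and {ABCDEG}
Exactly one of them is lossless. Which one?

Decomposition 1: common = {EG}, closure = {ABDEFG} → lossless.
Decomposition 2: common = {CF}, closure = {CF} → lossy.
Decomposition 3: common = {D}, closure = {D} → lossy.

Decomposition 1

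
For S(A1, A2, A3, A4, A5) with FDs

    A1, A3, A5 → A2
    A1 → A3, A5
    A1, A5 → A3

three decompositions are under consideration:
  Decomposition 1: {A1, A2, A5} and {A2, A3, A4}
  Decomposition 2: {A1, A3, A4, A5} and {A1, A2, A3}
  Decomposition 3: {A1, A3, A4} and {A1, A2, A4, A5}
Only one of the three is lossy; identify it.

Decomposition 1

Decomposition 1: common = {A2}, closure = {A2} → lossy.
Decomposition 2: common = {A1, A3}, closure = {A1, A2, A3, A5} → lossless.
Decomposition 3: common = {A1, A4}, closure = {A1, A2, A3, A4, A5} → lossless.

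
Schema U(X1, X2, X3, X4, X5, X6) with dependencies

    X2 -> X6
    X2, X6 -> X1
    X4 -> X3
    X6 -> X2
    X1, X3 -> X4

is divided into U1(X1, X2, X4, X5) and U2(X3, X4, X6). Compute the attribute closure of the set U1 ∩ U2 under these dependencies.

U1 ∩ U2 = {X4}.
X4 → X3 applies, adding X3
Closure: {X3, X4}.

X3, X4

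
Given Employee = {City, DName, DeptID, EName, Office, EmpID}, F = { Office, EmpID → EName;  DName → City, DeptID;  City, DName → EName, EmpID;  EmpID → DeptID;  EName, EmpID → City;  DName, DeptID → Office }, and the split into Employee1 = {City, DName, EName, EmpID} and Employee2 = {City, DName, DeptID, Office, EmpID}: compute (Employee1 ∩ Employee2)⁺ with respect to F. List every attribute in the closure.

Employee1 ∩ Employee2 = {City, DName, EmpID}.
DName → City, DeptID applies, adding DeptID
City, DName → EName, EmpID applies, adding EName
DName, DeptID → Office applies, adding Office
Closure: {City, DName, DeptID, EName, Office, EmpID}.

City, DName, DeptID, EName, Office, EmpID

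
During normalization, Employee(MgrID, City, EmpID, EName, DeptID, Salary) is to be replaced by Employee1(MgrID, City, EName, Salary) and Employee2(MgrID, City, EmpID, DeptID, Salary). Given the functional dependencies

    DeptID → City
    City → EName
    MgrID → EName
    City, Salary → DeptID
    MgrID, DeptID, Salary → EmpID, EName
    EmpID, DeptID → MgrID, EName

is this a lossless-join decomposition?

Common attributes: Employee1 ∩ Employee2 = {MgrID, City, Salary}.
Closure of {MgrID, City, Salary}: City → EName applies, adding EName; City, Salary → DeptID applies, adding DeptID; MgrID, DeptID, Salary → EmpID, EName applies, adding EmpID. So (MgrID, City, Salary)⁺ = {MgrID, City, EmpID, EName, DeptID, Salary}.
This closure contains every attribute of Employee1, so Employee1 ∩ Employee2 → Employee1. The join is lossless.

Yes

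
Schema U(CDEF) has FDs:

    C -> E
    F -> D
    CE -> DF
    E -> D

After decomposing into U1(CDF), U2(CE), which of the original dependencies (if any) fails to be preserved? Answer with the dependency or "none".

Check E → D: no single fragment contains all of {DE}, and the restricted closure of {E} across the fragments never reaches {D}.
C → E is preserved.
F → D is preserved.
CE → DF is preserved.

E -> D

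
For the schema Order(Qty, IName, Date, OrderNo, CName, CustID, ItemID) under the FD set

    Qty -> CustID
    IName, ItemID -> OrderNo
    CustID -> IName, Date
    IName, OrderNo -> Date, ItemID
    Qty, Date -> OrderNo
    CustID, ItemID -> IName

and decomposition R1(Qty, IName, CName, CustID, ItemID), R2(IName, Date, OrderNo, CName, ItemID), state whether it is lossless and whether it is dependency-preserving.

lossless but not dependency-preserving

Lossless test: (IName, CName, ItemID)⁺ = {IName, Date, OrderNo, CName, ItemID}, which contains all of one fragment — lossless.
Dependency preservation: the restricted closure of {CustID} across the fragments never reaches {IName, Date}, so CustID → IName, Date cannot be enforced without a join — not preserved.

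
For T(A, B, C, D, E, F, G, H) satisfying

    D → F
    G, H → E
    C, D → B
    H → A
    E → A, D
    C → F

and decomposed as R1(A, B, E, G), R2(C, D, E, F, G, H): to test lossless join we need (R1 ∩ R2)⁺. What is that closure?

A, D, E, F, G

R1 ∩ R2 = {E, G}.
E → A, D applies, adding A, D
D → F applies, adding F
Closure: {A, D, E, F, G}.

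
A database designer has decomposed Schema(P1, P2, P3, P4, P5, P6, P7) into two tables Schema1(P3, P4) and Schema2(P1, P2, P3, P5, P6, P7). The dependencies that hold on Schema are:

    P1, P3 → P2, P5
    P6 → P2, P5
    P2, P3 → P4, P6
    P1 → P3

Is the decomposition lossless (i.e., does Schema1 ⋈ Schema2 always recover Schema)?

Common attributes: Schema1 ∩ Schema2 = {P3}.
No dependency enlarges {P3}, so (P3)⁺ = {P3}.
The closure contains neither all of Schema1 = {P3, P4} nor all of Schema2 = {P1, P2, P3, P5, P6, P7}, so the common attributes are not a superkey of either fragment. The join is lossy.

No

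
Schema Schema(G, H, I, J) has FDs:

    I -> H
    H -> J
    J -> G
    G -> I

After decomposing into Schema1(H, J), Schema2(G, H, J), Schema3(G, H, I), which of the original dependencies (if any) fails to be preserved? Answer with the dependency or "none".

none

I → H lies within Schema3.
H → J lies within Schema1.
J → G lies within Schema2.
G → I lies within Schema3.
Every dependency is enforceable on the fragments, so the decomposition is dependency-preserving.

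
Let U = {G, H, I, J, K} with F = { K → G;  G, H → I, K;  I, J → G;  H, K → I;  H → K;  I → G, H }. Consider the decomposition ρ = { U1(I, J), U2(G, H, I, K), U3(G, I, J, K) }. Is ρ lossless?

Chase test. Columns are G, H, I, J, K; row i has aⱼ where attribute j ∈ Ui, else bᵢⱼ.
Initial tableau (one row per fragment):
  row 1: b11 b12 a3 a4 b15
  row 2: a1 a2 a3 b24 a5
  row 3: a1 b32 a3 a4 a5
Rows 1 and 3 agree on I, J; apply I, J→G and equate their G entries.
Rows 1 and 2 agree on I; apply I→G, H and equate their G, H entries.
Rows 1 and 3 agree on I; apply I→G, H and equate their G, H entries.
Rows 1 and 2 agree on G, H; apply G, H→I, K and equate their I, K entries.
Row 1 is now all distinguished symbols — the join is lossless.

Yes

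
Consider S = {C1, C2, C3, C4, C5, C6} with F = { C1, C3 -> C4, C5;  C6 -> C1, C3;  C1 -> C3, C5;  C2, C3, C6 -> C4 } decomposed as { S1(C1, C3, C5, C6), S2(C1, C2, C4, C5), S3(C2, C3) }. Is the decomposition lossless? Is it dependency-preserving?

lossy but dependency-preserving

Lossless test (chase): Rows 1 and 2 agree on C1; apply C1→C3, C5 and equate their C3, C5 entries. Rows 1 and 2 agree on C1, C3; apply C1, C3→C4, C5 and equate their C4, C5 entries. No row becomes fully distinguished — the join is lossy.
Dependency preservation: C1, C3 → C4, C5; C2, C3, C6 → C4 are not contained in any single fragment, but the restricted closure of each left-hand side across the fragments still reaches the right-hand side; the remaining FDs each lie inside some fragment. All dependencies are preserved.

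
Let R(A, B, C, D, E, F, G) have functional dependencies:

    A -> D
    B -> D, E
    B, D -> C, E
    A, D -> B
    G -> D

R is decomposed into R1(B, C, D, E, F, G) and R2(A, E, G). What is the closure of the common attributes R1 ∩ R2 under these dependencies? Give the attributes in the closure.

R1 ∩ R2 = {E, G}.
G → D applies, adding D
Closure: {D, E, G}.

D, E, G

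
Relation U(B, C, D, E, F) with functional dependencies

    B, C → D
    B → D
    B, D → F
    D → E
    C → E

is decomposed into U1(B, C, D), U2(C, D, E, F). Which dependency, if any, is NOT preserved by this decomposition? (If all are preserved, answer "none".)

B, D → F

Check B, D → F: no single fragment contains all of {B, D, F}, and the restricted closure of {B, D} across the fragments never reaches {F}.
B, C → D is preserved.
B → D is preserved.
D → E is preserved.
C → E is preserved.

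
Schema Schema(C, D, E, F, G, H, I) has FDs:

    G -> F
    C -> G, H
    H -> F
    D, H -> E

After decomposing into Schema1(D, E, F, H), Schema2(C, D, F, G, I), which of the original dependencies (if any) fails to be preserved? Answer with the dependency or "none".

Check C → G, H: no single fragment contains all of {C, G, H}, and the restricted closure of {C} across the fragments never reaches {G, H}.
G → F is preserved.
H → F is preserved.
D, H → E is preserved.

C -> G, H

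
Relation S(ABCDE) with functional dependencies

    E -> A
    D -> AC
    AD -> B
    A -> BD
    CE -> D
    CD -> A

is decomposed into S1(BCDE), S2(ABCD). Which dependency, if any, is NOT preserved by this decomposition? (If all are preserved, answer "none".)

E → A: restricted closure across fragments reaches A.
D → AC lies within S2.
AD → B lies within S2.
A → BD lies within S2.
CE → D lies within S1.
CD → A lies within S2.
Every dependency is enforceable on the fragments, so the decomposition is dependency-preserving.

none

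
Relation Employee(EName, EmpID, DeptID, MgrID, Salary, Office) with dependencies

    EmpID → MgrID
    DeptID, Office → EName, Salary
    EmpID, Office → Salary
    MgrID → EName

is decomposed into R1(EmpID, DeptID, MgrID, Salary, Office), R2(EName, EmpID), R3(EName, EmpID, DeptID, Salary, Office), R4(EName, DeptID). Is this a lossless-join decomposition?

Chase test. Columns are EName, EmpID, DeptID, MgrID, Salary, Office; row i has aⱼ where attribute j ∈ Ri, else bᵢⱼ.
Initial tableau (one row per fragment):
  row 1: b11 a2 a3 a4 a5 a6
  row 2: a1 a2 b23 b24 b25 b26
  row 3: a1 a2 a3 b34 a5 a6
  row 4: a1 b42 a3 b44 b45 b46
Rows 1 and 2 agree on EmpID; apply EmpID→MgrID and equate their MgrID entries.
Rows 1 and 3 agree on EmpID; apply EmpID→MgrID and equate their MgrID entries.
Rows 1 and 3 agree on DeptID, Office; apply DeptID, Office→EName, Salary and equate their EName, Salary entries.
Row 1 is now all distinguished symbols — the join is lossless.

Yes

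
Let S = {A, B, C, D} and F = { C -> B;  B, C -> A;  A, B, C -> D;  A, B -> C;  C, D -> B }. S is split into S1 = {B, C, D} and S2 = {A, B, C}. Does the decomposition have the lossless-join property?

Common attributes: S1 ∩ S2 = {B, C}.
Closure of {B, C}: B, C → A applies, adding A; A, B, C → D applies, adding D. So (B, C)⁺ = {A, B, C, D}.
This closure contains every attribute of S1, so S1 ∩ S2 → S1. The join is lossless.

Yes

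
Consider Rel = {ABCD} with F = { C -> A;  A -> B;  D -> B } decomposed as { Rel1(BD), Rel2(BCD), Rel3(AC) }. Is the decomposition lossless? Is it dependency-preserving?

lossless but not dependency-preserving

Lossless test (chase): Rows 2 and 3 agree on C; apply C→A and equate their A entries. Rows 2 and 3 agree on A; apply A→B and equate their B entries. Row 2 is now all distinguished symbols — the join is lossless.
Dependency preservation: the restricted closure of {A} across the fragments never reaches {B}, so A → B cannot be enforced without a join — not preserved.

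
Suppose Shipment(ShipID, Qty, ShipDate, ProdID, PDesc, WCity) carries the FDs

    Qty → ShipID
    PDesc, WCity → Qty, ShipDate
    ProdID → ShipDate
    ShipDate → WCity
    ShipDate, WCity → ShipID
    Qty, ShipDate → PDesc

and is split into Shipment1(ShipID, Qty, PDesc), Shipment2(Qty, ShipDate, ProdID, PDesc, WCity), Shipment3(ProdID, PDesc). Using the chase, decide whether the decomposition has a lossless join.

Chase test. Columns are ShipID, Qty, ShipDate, ProdID, PDesc, WCity; row i has aⱼ where attribute j ∈ Shipmenti, else bᵢⱼ.
Initial tableau (one row per fragment):
  row 1: a1 a2 b13 b14 a5 b16
  row 2: b21 a2 a3 a4 a5 a6
  row 3: b31 b32 b33 a4 a5 b36
Rows 1 and 2 agree on Qty; apply Qty→ShipID and equate their ShipID entries.
Rows 2 and 3 agree on ProdID; apply ProdID→ShipDate and equate their ShipDate entries.
Rows 2 and 3 agree on ShipDate; apply ShipDate→WCity and equate their WCity entries.
Rows 2 and 3 agree on ShipDate, WCity; apply ShipDate, WCity→ShipID and equate their ShipID entries.
Rows 2 and 3 agree on PDesc, WCity; apply PDesc, WCity→Qty, ShipDate and equate their Qty, ShipDate entries.
Row 2 is now all distinguished symbols — the join is lossless.

Yes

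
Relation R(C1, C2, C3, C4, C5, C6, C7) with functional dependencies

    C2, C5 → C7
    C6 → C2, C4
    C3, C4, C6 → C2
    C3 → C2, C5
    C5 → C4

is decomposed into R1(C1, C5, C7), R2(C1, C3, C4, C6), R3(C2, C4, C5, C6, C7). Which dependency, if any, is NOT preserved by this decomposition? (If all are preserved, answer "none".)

Check C3 → C2, C5: no single fragment contains all of {C2, C3, C5}, and the restricted closure of {C3} across the fragments never reaches {C2, C5}.
C2, C5 → C7 is preserved.
C6 → C2, C4 is preserved.
C3, C4, C6 → C2 is preserved.
C5 → C4 is preserved.

C3 → C2, C5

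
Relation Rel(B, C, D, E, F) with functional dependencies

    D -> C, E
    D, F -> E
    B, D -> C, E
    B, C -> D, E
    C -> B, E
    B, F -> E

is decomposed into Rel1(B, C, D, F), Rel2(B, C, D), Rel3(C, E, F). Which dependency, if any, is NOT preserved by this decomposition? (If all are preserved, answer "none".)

B, F -> E

Check B, F → E: no single fragment contains all of {B, E, F}, and the restricted closure of {B, F} across the fragments never reaches {E}.
D → C, E is preserved.
D, F → E is preserved.
B, D → C, E is preserved.
B, C → D, E is preserved.
C → B, E is preserved.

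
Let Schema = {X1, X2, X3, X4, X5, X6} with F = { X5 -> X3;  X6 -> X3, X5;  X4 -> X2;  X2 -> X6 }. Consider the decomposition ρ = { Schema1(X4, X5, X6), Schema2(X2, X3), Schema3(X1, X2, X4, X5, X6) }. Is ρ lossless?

Chase test. Columns are X1, X2, X3, X4, X5, X6; row i has aⱼ where attribute j ∈ Schemai, else bᵢⱼ.
Initial tableau (one row per fragment):
  row 1: b11 b12 b13 a4 a5 a6
  row 2: b21 a2 a3 b24 b25 b26
  row 3: a1 a2 b33 a4 a5 a6
Rows 1 and 3 agree on X5; apply X5→X3 and equate their X3 entries.
Rows 1 and 3 agree on X4; apply X4→X2 and equate their X2 entries.
Rows 1 and 2 agree on X2; apply X2→X6 and equate their X6 entries.
Rows 1 and 2 agree on X6; apply X6→X3, X5 and equate their X3, X5 entries.
Row 3 is now all distinguished symbols — the join is lossless.

Yes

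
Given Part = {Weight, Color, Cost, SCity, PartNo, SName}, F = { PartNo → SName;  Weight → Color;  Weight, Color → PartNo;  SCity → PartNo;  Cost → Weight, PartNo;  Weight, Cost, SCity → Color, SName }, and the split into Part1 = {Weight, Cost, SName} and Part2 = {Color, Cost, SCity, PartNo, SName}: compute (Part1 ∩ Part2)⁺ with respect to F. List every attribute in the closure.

Part1 ∩ Part2 = {Cost, SName}.
Cost → Weight, PartNo applies, adding Weight, PartNo
Weight → Color applies, adding Color
Closure: {Weight, Color, Cost, PartNo, SName}.

Weight, Color, Cost, PartNo, SName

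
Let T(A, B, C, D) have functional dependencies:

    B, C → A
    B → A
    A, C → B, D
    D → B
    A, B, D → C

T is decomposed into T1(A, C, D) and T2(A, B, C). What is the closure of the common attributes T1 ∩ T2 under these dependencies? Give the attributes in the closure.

A, B, C, D

T1 ∩ T2 = {A, C}.
A, C → B, D applies, adding B, D
Closure: {A, B, C, D}.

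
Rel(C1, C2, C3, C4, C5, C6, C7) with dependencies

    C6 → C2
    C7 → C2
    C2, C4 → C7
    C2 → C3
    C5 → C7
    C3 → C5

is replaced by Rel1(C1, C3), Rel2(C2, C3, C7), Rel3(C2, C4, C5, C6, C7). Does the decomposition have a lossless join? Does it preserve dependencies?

lossy but dependency-preserving

Lossless test (chase): Rows 2 and 3 agree on C2; apply C2→C3 and equate their C3 entries. Rows 1 and 2 agree on C3; apply C3→C5 and equate their C5 entries. Rows 1 and 3 agree on C3; apply C3→C5 and equate their C5 entries. Rows 1 and 2 agree on C5; apply C5→C7 and equate their C7 entries. Rows 1 and 2 agree on C7; apply C7→C2 and equate their C2 entries. No row becomes fully distinguished — the join is lossy.
Dependency preservation: C3 → C5 is not contained in any single fragment, but the restricted closure of its left-hand side across the fragments still reaches the right-hand side; the remaining FDs each lie inside some fragment. All dependencies are preserved.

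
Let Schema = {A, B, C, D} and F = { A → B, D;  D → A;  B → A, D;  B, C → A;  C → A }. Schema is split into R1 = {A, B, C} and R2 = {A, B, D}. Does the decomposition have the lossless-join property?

Yes

Common attributes: R1 ∩ R2 = {A, B}.
Closure of {A, B}: A → B, D applies, adding D. So (A, B)⁺ = {A, B, D}.
This closure contains every attribute of R2, so R1 ∩ R2 → R2. The join is lossless.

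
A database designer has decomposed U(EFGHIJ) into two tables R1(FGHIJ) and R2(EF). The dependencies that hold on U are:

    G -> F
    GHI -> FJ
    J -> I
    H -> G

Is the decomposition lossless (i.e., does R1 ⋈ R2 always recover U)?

No

Common attributes: R1 ∩ R2 = {F}.
No dependency enlarges {F}, so (F)⁺ = {F}.
The closure contains neither all of R1 = {FGHIJ} nor all of R2 = {EF}, so the common attributes are not a superkey of either fragment. The join is lossy.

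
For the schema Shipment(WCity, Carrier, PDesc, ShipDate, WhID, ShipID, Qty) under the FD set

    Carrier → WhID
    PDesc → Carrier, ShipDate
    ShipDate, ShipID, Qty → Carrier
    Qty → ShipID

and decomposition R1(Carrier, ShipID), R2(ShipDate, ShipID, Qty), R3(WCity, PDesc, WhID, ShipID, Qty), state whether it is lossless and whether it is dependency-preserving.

Lossless test (chase): applying each FD to every pair of rows produces no changes in the tableau, so no row becomes fully distinguished — the join is lossy.
Dependency preservation: the restricted closure of {Carrier} across the fragments never reaches {WhID}, so Carrier → WhID cannot be enforced without a join — not preserved.

lossy and not dependency-preserving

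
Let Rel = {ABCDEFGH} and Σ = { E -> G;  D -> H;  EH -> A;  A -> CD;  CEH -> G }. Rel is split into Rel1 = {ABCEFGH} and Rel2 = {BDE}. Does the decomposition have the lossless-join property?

No

Common attributes: Rel1 ∩ Rel2 = {BE}.
Closure of {BE}: E → G applies, adding G. So (BE)⁺ = {BEG}.
The closure contains neither all of Rel1 = {ABCEFGH} nor all of Rel2 = {BDE}, so the common attributes are not a superkey of either fragment. The join is lossy.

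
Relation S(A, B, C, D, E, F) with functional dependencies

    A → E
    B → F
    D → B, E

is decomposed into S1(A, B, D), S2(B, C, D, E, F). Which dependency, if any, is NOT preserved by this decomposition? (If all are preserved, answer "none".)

A → E

Check A → E: no single fragment contains all of {A, E}, and the restricted closure of {A} across the fragments never reaches {E}.
B → F is preserved.
D → B, E is preserved.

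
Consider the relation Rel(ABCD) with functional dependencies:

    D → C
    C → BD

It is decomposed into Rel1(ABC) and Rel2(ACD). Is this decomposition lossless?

Common attributes: Rel1 ∩ Rel2 = {AC}.
Closure of {AC}: C → BD applies, adding BD. So (AC)⁺ = {ABCD}.
This closure contains every attribute of Rel1, so Rel1 ∩ Rel2 → Rel1. The join is lossless.

Yes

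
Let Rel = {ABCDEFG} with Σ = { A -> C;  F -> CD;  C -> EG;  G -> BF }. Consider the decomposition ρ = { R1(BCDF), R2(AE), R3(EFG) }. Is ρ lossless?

No

Chase test. Columns are ABCDEFG; row i has aⱼ where attribute j ∈ Ri, else bᵢⱼ.
Initial tableau (one row per fragment):
  row 1: b11 a2 a3 a4 b15 a6 b17
  row 2: a1 b22 b23 b24 a5 b26 b27
  row 3: b31 b32 b33 b34 a5 a6 a7
Rows 1 and 3 agree on F; apply F→CD and equate their CD entries.
Rows 1 and 3 agree on C; apply C→EG and equate their EG entries.
Rows 1 and 3 agree on G; apply G→BF and equate their BF entries.
No row becomes fully distinguished — the join is lossy.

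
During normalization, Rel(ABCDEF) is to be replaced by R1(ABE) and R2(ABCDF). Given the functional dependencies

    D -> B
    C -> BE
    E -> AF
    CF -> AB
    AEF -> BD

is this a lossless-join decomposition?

Common attributes: R1 ∩ R2 = {AB}.
No dependency enlarges {AB}, so (AB)⁺ = {AB}.
The closure contains neither all of R1 = {ABE} nor all of R2 = {ABCDF}, so the common attributes are not a superkey of either fragment. The join is lossy.

No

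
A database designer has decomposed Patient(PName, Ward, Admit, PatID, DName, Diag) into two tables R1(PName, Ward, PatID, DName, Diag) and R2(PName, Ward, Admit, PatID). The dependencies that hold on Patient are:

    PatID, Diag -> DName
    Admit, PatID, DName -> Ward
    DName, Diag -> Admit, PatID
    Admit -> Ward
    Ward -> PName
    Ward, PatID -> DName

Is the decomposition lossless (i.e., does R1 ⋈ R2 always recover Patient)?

No

Common attributes: R1 ∩ R2 = {PName, Ward, PatID}.
Closure of {PName, Ward, PatID}: Ward, PatID → DName applies, adding DName. So (PName, Ward, PatID)⁺ = {PName, Ward, PatID, DName}.
The closure contains neither all of R1 = {PName, Ward, PatID, DName, Diag} nor all of R2 = {PName, Ward, Admit, PatID}, so the common attributes are not a superkey of either fragment. The join is lossy.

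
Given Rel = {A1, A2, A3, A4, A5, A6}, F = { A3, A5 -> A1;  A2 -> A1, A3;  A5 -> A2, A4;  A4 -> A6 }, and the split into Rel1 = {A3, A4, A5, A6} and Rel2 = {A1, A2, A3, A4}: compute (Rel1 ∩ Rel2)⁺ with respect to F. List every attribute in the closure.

A3, A4, A6

Rel1 ∩ Rel2 = {A3, A4}.
A4 → A6 applies, adding A6
Closure: {A3, A4, A6}.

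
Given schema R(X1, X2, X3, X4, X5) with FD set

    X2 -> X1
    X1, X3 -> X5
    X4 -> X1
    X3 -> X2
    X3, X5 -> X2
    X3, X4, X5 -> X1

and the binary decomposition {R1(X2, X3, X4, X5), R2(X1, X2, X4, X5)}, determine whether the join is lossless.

Yes

Common attributes: R1 ∩ R2 = {X2, X4, X5}.
Closure of {X2, X4, X5}: X2 → X1 applies, adding X1. So (X2, X4, X5)⁺ = {X1, X2, X4, X5}.
This closure contains every attribute of R2, so R1 ∩ R2 → R2. The join is lossless.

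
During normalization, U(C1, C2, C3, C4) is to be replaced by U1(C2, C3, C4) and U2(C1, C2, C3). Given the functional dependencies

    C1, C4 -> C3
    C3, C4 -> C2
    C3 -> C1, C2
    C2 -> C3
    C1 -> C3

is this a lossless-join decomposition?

Yes

Common attributes: U1 ∩ U2 = {C2, C3}.
Closure of {C2, C3}: C3 → C1, C2 applies, adding C1. So (C2, C3)⁺ = {C1, C2, C3}.
This closure contains every attribute of U2, so U1 ∩ U2 → U2. The join is lossless.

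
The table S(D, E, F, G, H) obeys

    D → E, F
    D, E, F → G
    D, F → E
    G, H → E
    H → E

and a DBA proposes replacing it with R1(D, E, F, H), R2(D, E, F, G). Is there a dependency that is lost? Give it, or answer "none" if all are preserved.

D → E, F lies within R1.
D, E, F → G lies within R2.
D, F → E lies within R1.
G, H → E: restricted closure across fragments reaches E.
H → E lies within R1.
Every dependency is enforceable on the fragments, so the decomposition is dependency-preserving.

none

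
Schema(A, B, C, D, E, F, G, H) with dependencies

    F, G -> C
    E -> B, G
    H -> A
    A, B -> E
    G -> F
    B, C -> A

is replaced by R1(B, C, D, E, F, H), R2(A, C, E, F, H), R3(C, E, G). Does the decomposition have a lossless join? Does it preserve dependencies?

lossless but not dependency-preserving

Lossless test (chase): Rows 1 and 2 agree on E; apply E→B, G and equate their B, G entries. Rows 1 and 3 agree on E; apply E→B, G and equate their B, G entries. Rows 1 and 2 agree on H; apply H→A and equate their A entries. Rows 1 and 3 agree on G; apply G→F and equate their F entries. Rows 1 and 3 agree on B, C; apply B, C→A and equate their A entries. Row 1 is now all distinguished symbols — the join is lossless.
Dependency preservation: the restricted closure of {A, B} across the fragments never reaches {E}, so A, B → E cannot be enforced without a join — not preserved.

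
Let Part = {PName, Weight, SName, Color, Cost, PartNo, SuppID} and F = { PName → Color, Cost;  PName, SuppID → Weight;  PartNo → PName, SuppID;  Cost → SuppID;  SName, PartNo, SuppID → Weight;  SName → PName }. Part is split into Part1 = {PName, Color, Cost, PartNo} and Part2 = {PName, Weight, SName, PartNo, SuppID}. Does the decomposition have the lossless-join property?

Common attributes: Part1 ∩ Part2 = {PName, PartNo}.
Closure of {PName, PartNo}: PName → Color, Cost applies, adding Color, Cost; PartNo → PName, SuppID applies, adding SuppID; PName, SuppID → Weight applies, adding Weight. So (PName, PartNo)⁺ = {PName, Weight, Color, Cost, PartNo, SuppID}.
This closure contains every attribute of Part1, so Part1 ∩ Part2 → Part1. The join is lossless.

Yes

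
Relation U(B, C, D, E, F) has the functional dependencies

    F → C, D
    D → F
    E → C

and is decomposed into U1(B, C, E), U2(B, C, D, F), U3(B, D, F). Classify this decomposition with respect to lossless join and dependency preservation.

lossy but dependency-preserving

Lossless test (chase): Rows 2 and 3 agree on F; apply F→C, D and equate their C, D entries. No row becomes fully distinguished — the join is lossy.
Dependency preservation: every FD's attributes lie within a single fragment, so each can be enforced locally — preserved.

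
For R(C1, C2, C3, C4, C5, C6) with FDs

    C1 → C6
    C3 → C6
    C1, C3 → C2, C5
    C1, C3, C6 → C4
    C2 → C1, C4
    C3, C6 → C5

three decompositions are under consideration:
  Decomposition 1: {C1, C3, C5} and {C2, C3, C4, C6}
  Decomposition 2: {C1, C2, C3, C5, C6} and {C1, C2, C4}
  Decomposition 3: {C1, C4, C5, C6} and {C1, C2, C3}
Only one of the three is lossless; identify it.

Decomposition 2

Decomposition 1: common = {C3}, closure = {C3, C5, C6} → lossy.
Decomposition 2: common = {C1, C2}, closure = {C1, C2, C4, C6} → lossless.
Decomposition 3: common = {C1}, closure = {C1, C6} → lossy.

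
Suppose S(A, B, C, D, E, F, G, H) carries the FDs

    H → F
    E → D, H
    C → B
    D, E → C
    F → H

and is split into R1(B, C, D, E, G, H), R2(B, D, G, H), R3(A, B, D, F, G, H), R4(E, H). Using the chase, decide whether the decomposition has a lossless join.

Chase test. Columns are A, B, C, D, E, F, G, H; row i has aⱼ where attribute j ∈ Ri, else bᵢⱼ.
Initial tableau (one row per fragment):
  row 1: b11 a2 a3 a4 a5 b16 a7 a8
  row 2: b21 a2 b23 a4 b25 b26 a7 a8
  row 3: a1 a2 b33 a4 b35 a6 a7 a8
  row 4: b41 b42 b43 b44 a5 b46 b47 a8
Rows 1 and 2 agree on H; apply H→F and equate their F entries.
Rows 1 and 3 agree on H; apply H→F and equate their F entries.
Rows 1 and 4 agree on H; apply H→F and equate their F entries.
Rows 1 and 4 agree on E; apply E→D, H and equate their D, H entries.
Rows 1 and 4 agree on D, E; apply D, E→C and equate their C entries.
Rows 1 and 4 agree on C; apply C→B and equate their B entries.
No row becomes fully distinguished — the join is lossy.

No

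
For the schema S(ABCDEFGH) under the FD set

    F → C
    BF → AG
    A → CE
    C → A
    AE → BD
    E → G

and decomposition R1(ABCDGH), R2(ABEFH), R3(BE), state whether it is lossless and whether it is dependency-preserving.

Lossless test (chase): Rows 1 and 2 agree on A; apply A→CE and equate their CE entries. Rows 1 and 2 agree on AE; apply AE→BD and equate their BD entries. Rows 1 and 2 agree on E; apply E→G and equate their G entries. Rows 1 and 3 agree on E; apply E→G and equate their G entries. Row 2 is now all distinguished symbols — the join is lossless.
Dependency preservation: the restricted closure of {E} across the fragments never reaches {G}, so E → G cannot be enforced without a join — not preserved.

lossless but not dependency-preserving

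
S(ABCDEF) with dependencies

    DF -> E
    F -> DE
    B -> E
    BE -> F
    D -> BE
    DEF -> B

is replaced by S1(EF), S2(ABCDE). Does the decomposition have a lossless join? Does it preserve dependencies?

Lossless test: (E)⁺ = {E}, which is a superkey of neither fragment — lossy.
Dependency preservation: the restricted closure of {F} across the fragments never reaches {DE}, so F → DE cannot be enforced without a join — not preserved.

lossy and not dependency-preserving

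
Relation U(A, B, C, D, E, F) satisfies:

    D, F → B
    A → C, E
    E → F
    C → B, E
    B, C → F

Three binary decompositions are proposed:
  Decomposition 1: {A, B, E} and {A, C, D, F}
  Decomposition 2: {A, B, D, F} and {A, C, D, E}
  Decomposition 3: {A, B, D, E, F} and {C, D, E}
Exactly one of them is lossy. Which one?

Decomposition 3

Decomposition 1: common = {A}, closure = {A, B, C, E, F} → lossless.
Decomposition 2: common = {A, D}, closure = {A, B, C, D, E, F} → lossless.
Decomposition 3: common = {D, E}, closure = {B, D, E, F} → lossy.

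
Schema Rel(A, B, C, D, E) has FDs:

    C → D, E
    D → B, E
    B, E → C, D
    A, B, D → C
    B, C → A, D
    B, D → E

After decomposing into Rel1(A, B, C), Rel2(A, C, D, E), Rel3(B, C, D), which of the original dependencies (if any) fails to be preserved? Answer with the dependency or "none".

Check B, E → C, D: no single fragment contains all of {B, C, D, E}, and the restricted closure of {B, E} across the fragments never reaches {C, D}.
C → D, E is preserved.
D → B, E is preserved.
A, B, D → C is preserved.
B, C → A, D is preserved.
B, D → E is preserved.

B, E → C, D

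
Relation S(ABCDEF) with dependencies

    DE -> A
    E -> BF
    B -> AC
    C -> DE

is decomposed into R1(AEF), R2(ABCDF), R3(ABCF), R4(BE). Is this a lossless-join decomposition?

Yes

Chase test. Columns are ABCDEF; row i has aⱼ where attribute j ∈ Ri, else bᵢⱼ.
Initial tableau (one row per fragment):
  row 1: a1 b12 b13 b14 a5 a6
  row 2: a1 a2 a3 a4 b25 a6
  row 3: a1 a2 a3 b34 b35 a6
  row 4: b41 a2 b43 b44 a5 b46
Rows 1 and 4 agree on E; apply E→BF and equate their BF entries.
Rows 1 and 2 agree on B; apply B→AC and equate their AC entries.
Rows 1 and 4 agree on B; apply B→AC and equate their AC entries.
Rows 1 and 2 agree on C; apply C→DE and equate their DE entries.
Rows 1 and 3 agree on C; apply C→DE and equate their DE entries.
Rows 1 and 4 agree on C; apply C→DE and equate their DE entries.
Row 1 is now all distinguished symbols — the join is lossless.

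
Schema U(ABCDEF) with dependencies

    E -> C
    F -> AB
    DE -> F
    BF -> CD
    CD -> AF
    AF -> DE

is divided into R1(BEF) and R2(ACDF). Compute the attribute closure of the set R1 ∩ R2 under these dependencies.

ABCDEF

R1 ∩ R2 = {F}.
F → AB applies, adding AB
BF → CD applies, adding CD
AF → DE applies, adding E
Closure: {ABCDEF}.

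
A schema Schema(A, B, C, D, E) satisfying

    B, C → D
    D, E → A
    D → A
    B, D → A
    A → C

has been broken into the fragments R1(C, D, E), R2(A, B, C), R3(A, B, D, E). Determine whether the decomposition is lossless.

Chase test. Columns are A, B, C, D, E; row i has aⱼ where attribute j ∈ Ri, else bᵢⱼ.
Initial tableau (one row per fragment):
  row 1: b11 b12 a3 a4 a5
  row 2: a1 a2 a3 b24 b25
  row 3: a1 a2 b33 a4 a5
Rows 1 and 3 agree on D, E; apply D, E→A and equate their A entries.
Rows 1 and 3 agree on A; apply A→C and equate their C entries.
Rows 2 and 3 agree on B, C; apply B, C→D and equate their D entries.
Row 3 is now all distinguished symbols — the join is lossless.

Yes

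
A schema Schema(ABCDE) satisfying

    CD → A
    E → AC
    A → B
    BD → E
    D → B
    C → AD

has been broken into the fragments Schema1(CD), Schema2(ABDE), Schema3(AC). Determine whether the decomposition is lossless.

Yes

Chase test. Columns are ABCDE; row i has aⱼ where attribute j ∈ Schemai, else bᵢⱼ.
Initial tableau (one row per fragment):
  row 1: b11 b12 a3 a4 b15
  row 2: a1 a2 b23 a4 a5
  row 3: a1 b32 a3 b34 b35
Rows 2 and 3 agree on A; apply A→B and equate their B entries.
Rows 1 and 2 agree on D; apply D→B and equate their B entries.
Rows 1 and 3 agree on C; apply C→AD and equate their AD entries.
Rows 1 and 2 agree on BD; apply BD→E and equate their E entries.
Rows 1 and 3 agree on BD; apply BD→E and equate their E entries.
Rows 1 and 2 agree on E; apply E→AC and equate their AC entries.
Row 1 is now all distinguished symbols — the join is lossless.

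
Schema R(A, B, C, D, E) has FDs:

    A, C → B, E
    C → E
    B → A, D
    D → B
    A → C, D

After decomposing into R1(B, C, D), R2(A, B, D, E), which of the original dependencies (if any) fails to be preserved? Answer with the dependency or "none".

C → E

Check C → E: no single fragment contains all of {C, E}, and the restricted closure of {C} across the fragments never reaches {E}.
A, C → B, E is preserved.
B → A, D is preserved.
D → B is preserved.
A → C, D is preserved.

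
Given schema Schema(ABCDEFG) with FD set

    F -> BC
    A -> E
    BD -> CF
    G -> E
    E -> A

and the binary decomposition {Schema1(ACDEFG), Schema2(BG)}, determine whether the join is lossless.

No

Common attributes: Schema1 ∩ Schema2 = {G}.
Closure of {G}: G → E applies, adding E; E → A applies, adding A. So (G)⁺ = {AEG}.
The closure contains neither all of Schema1 = {ACDEFG} nor all of Schema2 = {BG}, so the common attributes are not a superkey of either fragment. The join is lossy.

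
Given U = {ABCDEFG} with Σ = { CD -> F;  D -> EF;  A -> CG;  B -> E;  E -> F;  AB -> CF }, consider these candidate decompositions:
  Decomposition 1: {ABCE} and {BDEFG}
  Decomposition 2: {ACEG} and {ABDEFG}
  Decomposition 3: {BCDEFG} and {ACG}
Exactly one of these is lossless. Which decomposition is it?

Decomposition 1: common = {BE}, closure = {BEF} → lossy.
Decomposition 2: common = {AEG}, closure = {ACEFG} → lossless.
Decomposition 3: common = {CG}, closure = {CG} → lossy.

Decomposition 2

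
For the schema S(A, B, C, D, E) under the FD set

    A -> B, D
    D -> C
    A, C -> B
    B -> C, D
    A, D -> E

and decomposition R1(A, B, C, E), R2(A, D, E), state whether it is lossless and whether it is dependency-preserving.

Lossless test: (A, E)⁺ = {A, B, C, D, E}, which contains all of one fragment — lossless.
Dependency preservation: the restricted closure of {D} across the fragments never reaches {C}, so D → C cannot be enforced without a join — not preserved.

lossless but not dependency-preserving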